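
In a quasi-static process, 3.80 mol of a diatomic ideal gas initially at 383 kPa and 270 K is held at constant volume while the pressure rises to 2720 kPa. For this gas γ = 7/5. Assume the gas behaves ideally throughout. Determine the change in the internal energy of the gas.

V₁ = nRT₁/P₁ = 3.80×8.314×270/383 = 22.3 L.
Isochoric: V stays 22.3 L; P/T = const ⇒ T₂ = 1920 K, P₂ = 2720 kPa.
For an ideal gas ΔU = nCvΔT with Cv = (5/2)R = 20.8 J/(mol·K).
ΔU = 3.80×20.8×(1920−270) = 130000 J.

130000 J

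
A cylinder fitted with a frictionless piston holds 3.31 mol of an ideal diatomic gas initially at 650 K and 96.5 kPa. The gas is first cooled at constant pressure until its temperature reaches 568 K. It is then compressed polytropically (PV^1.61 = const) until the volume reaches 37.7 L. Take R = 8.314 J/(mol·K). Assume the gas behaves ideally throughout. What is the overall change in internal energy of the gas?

V₁ = nRT₁/P₁ = 3.31×8.314×650/96.5 = 185 L.
Step 1 — Isobaric: P stays 96.5 kPa; V/T = const ⇒ T₂ = 568 K, V₂ = 162 L.
W = PΔV = 96.5×(162−185) kPa·L = -2260 J.
ΔU = nCvΔT = 3.31×20.8×(568−650) = -5640 J.
Q = ΔU + W = nCpΔT = -7900 J.
State after step 1: P = 96.5 kPa, V = 162 L, T = 568 K.
Step 2 — Polytropic n=1.61: T₂ = T₁(V₁/V₂)^(n−1) = 568×(4.30)^0.61 = 1380 K; P₂ = P₁(V₁/V₂)^n = 1010 kPa.
W = (P₁V₁−P₂V₂)/(n−1) = (96.5×162−1010×37.7)/0.61 = -36700 J.
ΔU = nCvΔT = 3.31×20.8×(1380−568) = 56000 J.
Q = ΔU + W = 19300 J.
Net over both steps: W = -39000 J, Q = 11400 J, ΔU = 50400 J.

50400 J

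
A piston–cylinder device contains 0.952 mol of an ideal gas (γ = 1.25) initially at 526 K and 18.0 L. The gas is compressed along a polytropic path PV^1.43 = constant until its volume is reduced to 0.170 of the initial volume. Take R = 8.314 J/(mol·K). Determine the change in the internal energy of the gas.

P₁ = nRT₁/V₁ = 0.952×8.314×526/18.0 = 231 kPa.
Polytropic n=1.43: T₂ = T₁(V₁/V₂)^(n−1) = 526×(5.88)^0.43 = 1130 K; P₂ = P₁(V₁/V₂)^n = 2910 kPa.
For an ideal gas ΔU = nCvΔT with Cv = R/(γ−1) = 33.3 J/(mol·K).
ΔU = 0.952×33.3×(1130−526) = 19000 J.

19000 J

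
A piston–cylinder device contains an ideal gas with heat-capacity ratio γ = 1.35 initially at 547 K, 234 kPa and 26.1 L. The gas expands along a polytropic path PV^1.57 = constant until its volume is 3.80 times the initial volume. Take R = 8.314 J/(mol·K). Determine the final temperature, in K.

256 K

Polytropic n=1.57: T₂ = T₁(V₁/V₂)^(n−1) = 547×(0.263)^0.57 = 256 K; P₂ = P₁(V₁/V₂)^n = 28.8 kPa.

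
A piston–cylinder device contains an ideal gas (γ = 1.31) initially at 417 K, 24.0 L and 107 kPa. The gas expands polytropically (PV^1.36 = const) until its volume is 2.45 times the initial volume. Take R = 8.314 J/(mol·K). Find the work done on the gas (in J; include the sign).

-1970 J

n = P₁V₁/(RT₁) = 107×24.0/(8.314×417) = 0.741 mol.
Polytropic n=1.36: T₂ = T₁(V₁/V₂)^(n−1) = 417×(0.408)^0.36 = 302 K; P₂ = P₁(V₁/V₂)^n = 31.6 kPa.
W = (P₁V₁−P₂V₂)/(n−1) = (107×24.0−31.6×58.8)/0.36 = 1970 J.
Work done on the gas = −W_by = -1970 J.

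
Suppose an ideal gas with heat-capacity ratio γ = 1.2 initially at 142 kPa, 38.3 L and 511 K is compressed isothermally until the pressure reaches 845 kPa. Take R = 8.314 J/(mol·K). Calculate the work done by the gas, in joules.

-9700 J

n = P₁V₁/(RT₁) = 142×38.3/(8.314×511) = 1.28 mol.
Isothermal: T stays 511 K; PV = const ⇒ V₂ = 6.44 L, P₂ = 845 kPa.
W = nRT ln(V₂/V₁) = 1.28×8.314×511×ln(0.168) = -9700 J.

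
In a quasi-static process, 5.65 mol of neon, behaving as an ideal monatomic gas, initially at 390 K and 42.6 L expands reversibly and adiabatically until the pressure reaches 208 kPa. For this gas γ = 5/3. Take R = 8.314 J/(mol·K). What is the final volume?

65.9 L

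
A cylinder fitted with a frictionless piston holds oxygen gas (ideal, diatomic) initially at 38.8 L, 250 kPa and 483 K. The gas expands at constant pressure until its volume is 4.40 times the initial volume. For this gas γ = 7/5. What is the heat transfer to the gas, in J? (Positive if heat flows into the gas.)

115000 J

n = P₁V₁/(RT₁) = 250×38.8/(8.314×483) = 2.42 mol.
Isobaric: P stays 250 kPa; V/T = const ⇒ T₂ = 2130 K, V₂ = 171 L.
W = PΔV = 250×(171−38.8) kPa·L = 33000 J.
ΔU = nCvΔT = 2.42×20.8×(2130−483) = 82500 J.
Q = ΔU + W = nCpΔT = 115000 J.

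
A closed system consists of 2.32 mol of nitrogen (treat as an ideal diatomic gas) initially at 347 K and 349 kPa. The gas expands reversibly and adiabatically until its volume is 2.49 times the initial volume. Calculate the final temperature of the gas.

241 K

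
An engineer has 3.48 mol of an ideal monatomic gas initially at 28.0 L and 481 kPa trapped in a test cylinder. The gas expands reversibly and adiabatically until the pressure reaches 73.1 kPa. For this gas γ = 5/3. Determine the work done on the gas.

-10700 J

T₁ = P₁V₁/(nR) = 481×28.0/(3.48×8.314) = 465 K.
Adiabatic: T₂/T₁ = (P₂/P₁)^((γ−1)/γ) ⇒ T₂ = 465×(0.152)^0.400 = 219 K; V₂ = 86.7 L.
ΔU = nCvΔT = 3.48×12.5×(219−465) = -10700 J.
Q = 0 for an adiabatic process, so W = −ΔU = 10700 J.
Work done on the gas = −W_by = -10700 J.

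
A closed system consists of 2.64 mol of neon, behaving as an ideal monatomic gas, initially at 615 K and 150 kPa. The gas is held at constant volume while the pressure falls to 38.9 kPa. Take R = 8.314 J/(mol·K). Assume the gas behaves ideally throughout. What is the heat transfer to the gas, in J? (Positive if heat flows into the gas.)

V₁ = nRT₁/P₁ = 2.64×8.314×615/150 = 90.0 L.
Isochoric: V stays 90.0 L; P/T = const ⇒ T₂ = 159 K, P₂ = 38.9 kPa.
W = 0 (no volume change).
ΔU = nCvΔT = 2.64×12.5×(159−615) = -15000 J.
Q = ΔU = -15000 J.

-15000 J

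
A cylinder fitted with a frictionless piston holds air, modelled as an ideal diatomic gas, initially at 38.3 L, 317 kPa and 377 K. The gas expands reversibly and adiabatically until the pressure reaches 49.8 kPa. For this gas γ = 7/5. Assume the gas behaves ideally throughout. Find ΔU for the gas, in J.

-12500 J

n = P₁V₁/(RT₁) = 317×38.3/(8.314×377) = 3.87 mol.
Adiabatic: T₂/T₁ = (P₂/P₁)^((γ−1)/γ) ⇒ T₂ = 377×(0.157)^0.286 = 222 K; V₂ = 144 L.
For an ideal gas ΔU = nCvΔT with Cv = (5/2)R = 20.8 J/(mol·K).
ΔU = 3.87×20.8×(222−377) = -12500 J.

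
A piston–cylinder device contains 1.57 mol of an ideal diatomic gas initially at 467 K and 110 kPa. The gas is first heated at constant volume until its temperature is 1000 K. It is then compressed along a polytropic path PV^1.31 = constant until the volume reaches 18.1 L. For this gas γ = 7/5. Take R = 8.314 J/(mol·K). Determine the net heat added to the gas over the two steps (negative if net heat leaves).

V₁ = nRT₁/P₁ = 1.57×8.314×467/110 = 55.4 L.
Step 1 — Isochoric: V stays 55.4 L; P/T = const ⇒ T₂ = 1000 K, P₂ = 236 kPa.
W = 0 (no volume change).
ΔU = nCvΔT = 1.57×20.8×(1000−467) = 17400 J.
Q = ΔU = 17400 J.
State after step 1: P = 236 kPa, V = 55.4 L, T = 1000 K.
Step 2 — Polytropic n=1.31: T₂ = T₁(V₁/V₂)^(n−1) = 1000×(3.06)^0.31 = 1410 K; P₂ = P₁(V₁/V₂)^n = 1020 kPa.
W = (P₁V₁−P₂V₂)/(n−1) = (236×55.4−1020×18.1)/0.31 = -17500 J.
ΔU = nCvΔT = 1.57×20.8×(1410−1000) = 13500 J.
Q = ΔU + W = -3930 J.
Net over both steps: W = -17500 J, Q = 13500 J, ΔU = 30900 J.

13500 J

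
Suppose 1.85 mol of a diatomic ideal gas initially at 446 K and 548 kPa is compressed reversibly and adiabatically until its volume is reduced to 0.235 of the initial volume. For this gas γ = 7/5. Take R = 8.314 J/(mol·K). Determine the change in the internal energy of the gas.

V₁ = nRT₁/P₁ = 1.85×8.314×446/548 = 12.5 L.
Adiabatic: TV^(γ−1) = const ⇒ T₂ = 446×(4.26)^0.400 = 796 K; PV^γ = const ⇒ P₂ = 4160 kPa.
For an ideal gas ΔU = nCvΔT with Cv = (5/2)R = 20.8 J/(mol·K).
ΔU = 1.85×20.8×(796−446) = 13500 J.

13500 J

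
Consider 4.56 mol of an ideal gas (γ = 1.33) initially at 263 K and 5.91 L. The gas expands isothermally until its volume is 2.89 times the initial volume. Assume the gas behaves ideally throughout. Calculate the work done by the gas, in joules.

10600 J

P₁ = nRT₁/V₁ = 4.56×8.314×263/5.91 = 1690 kPa.
Isothermal: T stays 263 K; PV = const ⇒ V₂ = 17.1 L, P₂ = 584 kPa.
W = nRT ln(V₂/V₁) = 4.56×8.314×263×ln(2.89) = 10600 J.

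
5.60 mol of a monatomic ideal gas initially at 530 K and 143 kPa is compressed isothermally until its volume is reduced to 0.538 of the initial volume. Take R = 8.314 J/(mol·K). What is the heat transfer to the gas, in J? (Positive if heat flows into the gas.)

-15300 J

V₁ = nRT₁/P₁ = 5.60×8.314×530/143 = 173 L.
Isothermal: T stays 530 K; PV = const ⇒ V₂ = 92.8 L, P₂ = 266 kPa.
ΔU = 0 (ideal gas, T constant).
W = nRT ln(V₂/V₁) = 5.60×8.314×530×ln(0.538) = -15300 J.
Q = ΔU + W = -15300 J.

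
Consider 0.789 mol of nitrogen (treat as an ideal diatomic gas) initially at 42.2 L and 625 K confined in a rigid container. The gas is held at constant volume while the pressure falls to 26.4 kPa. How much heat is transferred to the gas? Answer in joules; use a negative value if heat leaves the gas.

-7460 J

P₁ = nRT₁/V₁ = 0.789×8.314×625/42.2 = 97.2 kPa.
Isochoric: V stays 42.2 L; P/T = const ⇒ T₂ = 170 K, P₂ = 26.4 kPa.
W = 0 (no volume change).
ΔU = nCvΔT = 0.789×20.8×(170−625) = -7460 J.
Q = ΔU = -7460 J.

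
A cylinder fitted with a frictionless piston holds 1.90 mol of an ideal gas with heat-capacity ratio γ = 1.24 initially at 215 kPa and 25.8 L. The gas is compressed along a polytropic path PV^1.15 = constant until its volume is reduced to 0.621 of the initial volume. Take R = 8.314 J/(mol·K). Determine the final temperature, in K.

377 K

T₁ = P₁V₁/(nR) = 215×25.8/(1.90×8.314) = 351 K.
Polytropic n=1.15: T₂ = T₁(V₁/V₂)^(n−1) = 351×(1.61)^0.15 = 377 K; P₂ = P₁(V₁/V₂)^n = 372 kPa.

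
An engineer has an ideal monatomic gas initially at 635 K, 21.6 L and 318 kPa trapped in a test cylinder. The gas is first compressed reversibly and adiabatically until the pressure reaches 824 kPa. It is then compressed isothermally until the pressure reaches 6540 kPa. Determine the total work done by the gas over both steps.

n = P₁V₁/(RT₁) = 318×21.6/(8.314×635) = 1.30 mol.
Step 1 — Adiabatic: T₂/T₁ = (P₂/P₁)^((γ−1)/γ) ⇒ T₂ = 635×(2.59)^0.400 = 929 K; V₂ = 12.2 L.
ΔU = nCvΔT = 1.30×12.5×(929−635) = 4780 J.
Q = 0 for an adiabatic process, so W = −ΔU = -4780 J.
State after step 1: P = 824 kPa, V = 12.2 L, T = 929 K.
Step 2 — Isothermal: T stays 929 K; PV = const ⇒ V₂ = 1.54 L, P₂ = 6540 kPa.
ΔU = 0 (ideal gas, T constant).
W = nRT ln(V₂/V₁) = 1.30×8.314×929×ln(0.126) = -20800 J.
Q = ΔU + W = -20800 J.
Net over both steps: W = -25600 J, Q = -20800 J, ΔU = 4780 J.

-25600 J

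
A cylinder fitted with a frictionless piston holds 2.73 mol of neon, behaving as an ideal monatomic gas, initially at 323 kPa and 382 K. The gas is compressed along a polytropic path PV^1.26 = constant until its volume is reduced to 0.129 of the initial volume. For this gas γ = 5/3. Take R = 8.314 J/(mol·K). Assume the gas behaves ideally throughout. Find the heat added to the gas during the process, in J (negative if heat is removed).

V₁ = nRT₁/P₁ = 2.73×8.314×382/323 = 26.8 L.
Polytropic n=1.26: T₂ = T₁(V₁/V₂)^(n−1) = 382×(7.75)^0.26 = 651 K; P₂ = P₁(V₁/V₂)^n = 4260 kPa.
W = (P₁V₁−P₂V₂)/(n−1) = (323×26.8−4260×3.46)/0.26 = -23400 J.
ΔU = nCvΔT = 2.73×12.5×(651−382) = 9140 J.
Q = ΔU + W = -14300 J.

-14300 J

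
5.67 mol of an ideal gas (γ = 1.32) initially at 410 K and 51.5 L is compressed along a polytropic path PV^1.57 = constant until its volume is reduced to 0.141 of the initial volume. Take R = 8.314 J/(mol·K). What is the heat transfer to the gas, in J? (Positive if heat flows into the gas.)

P₁ = nRT₁/V₁ = 5.67×8.314×410/51.5 = 375 kPa.
Polytropic n=1.57: T₂ = T₁(V₁/V₂)^(n−1) = 410×(7.09)^0.57 = 1250 K; P₂ = P₁(V₁/V₂)^n = 8130 kPa.
W = (P₁V₁−P₂V₂)/(n−1) = (375×51.5−8130×7.26)/0.57 = -69700 J.
ΔU = nCvΔT = 5.67×26.0×(1250−410) = 124000 J.
Q = ΔU + W = 54400 J.

54400 J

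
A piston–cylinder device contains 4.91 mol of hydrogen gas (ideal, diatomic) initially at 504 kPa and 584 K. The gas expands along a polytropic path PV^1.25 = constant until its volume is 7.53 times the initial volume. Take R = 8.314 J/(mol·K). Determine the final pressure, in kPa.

V₁ = nRT₁/P₁ = 4.91×8.314×584/504 = 47.3 L.
Polytropic n=1.25: T₂ = T₁(V₁/V₂)^(n−1) = 584×(0.133)^0.25 = 353 K; P₂ = P₁(V₁/V₂)^n = 40.4 kPa.

40.4 kPa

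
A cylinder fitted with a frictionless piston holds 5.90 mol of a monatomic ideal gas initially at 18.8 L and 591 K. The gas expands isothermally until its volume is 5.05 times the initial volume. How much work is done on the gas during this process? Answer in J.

P₁ = nRT₁/V₁ = 5.90×8.314×591/18.8 = 1540 kPa.
Isothermal: T stays 591 K; PV = const ⇒ V₂ = 94.9 L, P₂ = 305 kPa.
W = nRT ln(V₂/V₁) = 5.90×8.314×591×ln(5.05) = 46900 J.
Work done on the gas = −W_by = -46900 J.

-46900 J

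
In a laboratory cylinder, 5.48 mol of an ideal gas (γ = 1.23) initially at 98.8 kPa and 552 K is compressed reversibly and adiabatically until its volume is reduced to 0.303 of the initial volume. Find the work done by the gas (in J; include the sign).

V₁ = nRT₁/P₁ = 5.48×8.314×552/98.8 = 255 L.
Adiabatic: TV^(γ−1) = const ⇒ T₂ = 552×(3.30)^0.230 = 726 K; PV^γ = const ⇒ P₂ = 429 kPa.
ΔU = nCvΔT = 5.48×36.1×(726−552) = 34600 J.
Q = 0 for an adiabatic process, so W = −ΔU = -34600 J.

-34600 J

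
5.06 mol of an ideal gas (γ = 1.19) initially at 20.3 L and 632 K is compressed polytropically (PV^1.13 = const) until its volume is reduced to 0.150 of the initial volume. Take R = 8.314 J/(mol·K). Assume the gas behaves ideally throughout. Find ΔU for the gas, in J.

P₁ = nRT₁/V₁ = 5.06×8.314×632/20.3 = 1310 kPa.
Polytropic n=1.13: T₂ = T₁(V₁/V₂)^(n−1) = 632×(6.67)^0.13 = 809 K; P₂ = P₁(V₁/V₂)^n = 11200 kPa.
For an ideal gas ΔU = nCvΔT with Cv = R/(γ−1) = 43.8 J/(mol·K).
ΔU = 5.06×43.8×(809−632) = 39100 J.

39100 J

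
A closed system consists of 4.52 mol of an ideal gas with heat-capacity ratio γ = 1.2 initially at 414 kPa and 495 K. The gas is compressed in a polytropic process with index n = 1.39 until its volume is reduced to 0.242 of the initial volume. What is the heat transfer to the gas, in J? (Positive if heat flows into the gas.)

V₁ = nRT₁/P₁ = 4.52×8.314×495/414 = 44.9 L.
Polytropic n=1.39: T₂ = T₁(V₁/V₂)^(n−1) = 495×(4.13)^0.39 = 861 K; P₂ = P₁(V₁/V₂)^n = 2980 kPa.
W = (P₁V₁−P₂V₂)/(n−1) = (414×44.9−2980×10.9)/0.39 = -35300 J.
ΔU = nCvΔT = 4.52×41.6×(861−495) = 68700 J.
Q = ΔU + W = 33500 J.

33500 J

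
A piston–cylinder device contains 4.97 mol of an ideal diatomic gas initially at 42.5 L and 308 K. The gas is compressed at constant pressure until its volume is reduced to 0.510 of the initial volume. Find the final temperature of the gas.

157 K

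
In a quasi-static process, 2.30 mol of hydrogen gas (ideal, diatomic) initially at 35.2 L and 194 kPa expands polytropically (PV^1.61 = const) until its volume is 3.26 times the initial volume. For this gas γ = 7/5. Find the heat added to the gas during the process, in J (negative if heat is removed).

-3020 J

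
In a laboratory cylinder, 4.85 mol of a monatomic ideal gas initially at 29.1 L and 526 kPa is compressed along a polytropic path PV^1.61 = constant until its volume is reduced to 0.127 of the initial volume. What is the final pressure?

T₁ = P₁V₁/(nR) = 526×29.1/(4.85×8.314) = 380 K.
Polytropic n=1.61: T₂ = T₁(V₁/V₂)^(n−1) = 380×(7.87)^0.61 = 1340 K; P₂ = P₁(V₁/V₂)^n = 14600 kPa.

14600 kPa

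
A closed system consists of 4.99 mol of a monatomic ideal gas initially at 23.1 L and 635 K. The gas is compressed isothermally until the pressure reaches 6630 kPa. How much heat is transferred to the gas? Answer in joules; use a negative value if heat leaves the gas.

-46400 J

P₁ = nRT₁/V₁ = 4.99×8.314×635/23.1 = 1140 kPa.
Isothermal: T stays 635 K; PV = const ⇒ V₂ = 3.97 L, P₂ = 6630 kPa.
ΔU = 0 (ideal gas, T constant).
W = nRT ln(V₂/V₁) = 4.99×8.314×635×ln(0.172) = -46400 J.
Q = ΔU + W = -46400 J.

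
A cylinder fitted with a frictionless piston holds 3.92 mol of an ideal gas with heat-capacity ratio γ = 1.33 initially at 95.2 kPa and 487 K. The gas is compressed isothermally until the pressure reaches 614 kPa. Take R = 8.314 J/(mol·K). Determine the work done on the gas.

V₁ = nRT₁/P₁ = 3.92×8.314×487/95.2 = 167 L.
Isothermal: T stays 487 K; PV = const ⇒ V₂ = 25.8 L, P₂ = 614 kPa.
W = nRT ln(V₂/V₁) = 3.92×8.314×487×ln(0.155) = -29600 J.
Work done on the gas = −W_by = 29600 J.

29600 J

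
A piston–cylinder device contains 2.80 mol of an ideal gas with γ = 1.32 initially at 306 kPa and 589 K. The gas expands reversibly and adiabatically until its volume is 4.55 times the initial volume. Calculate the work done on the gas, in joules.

V₁ = nRT₁/P₁ = 2.80×8.314×589/306 = 44.8 L.
Adiabatic: TV^(γ−1) = const ⇒ T₂ = 589×(0.220)^0.320 = 363 K; PV^γ = const ⇒ P₂ = 41.4 kPa.
ΔU = nCvΔT = 2.80×26.0×(363−589) = -16500 J.
Q = 0 for an adiabatic process, so W = −ΔU = 16500 J.
Work done on the gas = −W_by = -16500 J.

-16500 J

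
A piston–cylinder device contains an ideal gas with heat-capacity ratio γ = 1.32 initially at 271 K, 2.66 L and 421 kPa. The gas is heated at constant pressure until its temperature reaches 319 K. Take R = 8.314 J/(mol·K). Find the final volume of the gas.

3.13 L

Isobaric: P stays 421 kPa; V/T = const ⇒ T₂ = 319 K, V₂ = 3.13 L.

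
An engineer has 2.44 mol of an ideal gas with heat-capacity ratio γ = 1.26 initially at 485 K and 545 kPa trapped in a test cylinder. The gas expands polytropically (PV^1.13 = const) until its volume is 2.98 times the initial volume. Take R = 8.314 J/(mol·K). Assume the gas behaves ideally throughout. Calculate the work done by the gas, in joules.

V₁ = nRT₁/P₁ = 2.44×8.314×485/545 = 18.1 L.
Polytropic n=1.13: T₂ = T₁(V₁/V₂)^(n−1) = 485×(0.336)^0.13 = 421 K; P₂ = P₁(V₁/V₂)^n = 159 kPa.
W = (P₁V₁−P₂V₂)/(n−1) = (545×18.1−159×53.8)/0.13 = 10000 J.

10000 J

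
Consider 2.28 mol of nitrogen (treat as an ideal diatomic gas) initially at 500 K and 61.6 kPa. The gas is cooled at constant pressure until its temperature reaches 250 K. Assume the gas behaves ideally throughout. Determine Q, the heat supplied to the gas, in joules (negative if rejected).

-16600 J

V₁ = nRT₁/P₁ = 2.28×8.314×500/61.6 = 154 L.
Isobaric: P stays 61.6 kPa; V/T = const ⇒ T₂ = 250 K, V₂ = 76.9 L.
W = PΔV = 61.6×(76.9−154) kPa·L = -4740 J.
ΔU = nCvΔT = 2.28×20.8×(250−500) = -11800 J.
Q = ΔU + W = nCpΔT = -16600 J.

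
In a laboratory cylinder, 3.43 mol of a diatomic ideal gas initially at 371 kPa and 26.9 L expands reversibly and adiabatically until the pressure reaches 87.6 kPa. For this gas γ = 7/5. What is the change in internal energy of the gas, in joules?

-8430 J

T₁ = P₁V₁/(nR) = 371×26.9/(3.43×8.314) = 350 K.
Adiabatic: T₂/T₁ = (P₂/P₁)^((γ−1)/γ) ⇒ T₂ = 350×(0.236)^0.286 = 232 K; V₂ = 75.4 L.
For an ideal gas ΔU = nCvΔT with Cv = (5/2)R = 20.8 J/(mol·K).
ΔU = 3.43×20.8×(232−350) = -8430 J.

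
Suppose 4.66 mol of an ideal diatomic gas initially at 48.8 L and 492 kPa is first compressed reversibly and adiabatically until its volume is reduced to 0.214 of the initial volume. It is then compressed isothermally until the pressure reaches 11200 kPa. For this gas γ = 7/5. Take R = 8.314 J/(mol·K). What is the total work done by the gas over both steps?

T₁ = P₁V₁/(nR) = 492×48.8/(4.66×8.314) = 620 K.
Step 1 — Adiabatic: TV^(γ−1) = const ⇒ T₂ = 620×(4.67)^0.400 = 1150 K; PV^γ = const ⇒ P₂ = 4260 kPa.
ΔU = nCvΔT = 4.66×20.8×(1150−620) = 51200 J.
Q = 0 for an adiabatic process, so W = −ΔU = -51200 J.
State after step 1: P = 4260 kPa, V = 10.4 L, T = 1150 K.
Step 2 — Isothermal: T stays 1150 K; PV = const ⇒ V₂ = 3.97 L, P₂ = 11200 kPa.
ΔU = 0 (ideal gas, T constant).
W = nRT ln(V₂/V₁) = 4.66×8.314×1150×ln(0.380) = -43000 J.
Q = ΔU + W = -43000 J.
Net over both steps: W = -94200 J, Q = -43000 J, ΔU = 51200 J.

-94200 J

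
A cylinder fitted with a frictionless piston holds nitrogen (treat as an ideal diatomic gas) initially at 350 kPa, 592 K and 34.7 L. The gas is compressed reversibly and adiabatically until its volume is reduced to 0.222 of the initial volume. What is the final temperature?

Adiabatic: TV^(γ−1) = const ⇒ T₂ = 592×(4.50)^0.400 = 1080 K; PV^γ = const ⇒ P₂ = 2880 kPa.

1080 K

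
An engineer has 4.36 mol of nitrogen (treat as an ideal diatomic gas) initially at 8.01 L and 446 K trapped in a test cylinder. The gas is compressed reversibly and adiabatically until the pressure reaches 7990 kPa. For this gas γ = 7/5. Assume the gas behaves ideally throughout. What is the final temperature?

661 K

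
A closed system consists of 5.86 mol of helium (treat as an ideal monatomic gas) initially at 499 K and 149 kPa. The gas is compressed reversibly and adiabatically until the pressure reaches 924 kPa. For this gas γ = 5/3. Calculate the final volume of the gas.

54.6 L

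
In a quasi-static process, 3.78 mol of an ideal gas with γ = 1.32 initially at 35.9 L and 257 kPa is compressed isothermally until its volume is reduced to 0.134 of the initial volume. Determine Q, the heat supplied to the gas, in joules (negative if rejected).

T₁ = P₁V₁/(nR) = 257×35.9/(3.78×8.314) = 294 K.
Isothermal: T stays 294 K; PV = const ⇒ V₂ = 4.81 L, P₂ = 1920 kPa.
ΔU = 0 (ideal gas, T constant).
W = nRT ln(V₂/V₁) = 3.78×8.314×294×ln(0.134) = -18500 J.
Q = ΔU + W = -18500 J.

-18500 J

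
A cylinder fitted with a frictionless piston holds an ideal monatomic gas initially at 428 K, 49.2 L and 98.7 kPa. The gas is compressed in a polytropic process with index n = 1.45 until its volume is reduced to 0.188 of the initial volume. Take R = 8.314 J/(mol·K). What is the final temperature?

908 K

Polytropic n=1.45: T₂ = T₁(V₁/V₂)^(n−1) = 428×(5.32)^0.45 = 908 K; P₂ = P₁(V₁/V₂)^n = 1110 kPa.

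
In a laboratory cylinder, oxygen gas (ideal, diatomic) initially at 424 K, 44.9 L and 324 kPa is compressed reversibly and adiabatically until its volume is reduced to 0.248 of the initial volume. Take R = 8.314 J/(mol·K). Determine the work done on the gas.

n = P₁V₁/(RT₁) = 324×44.9/(8.314×424) = 4.13 mol.
Adiabatic: TV^(γ−1) = const ⇒ T₂ = 424×(4.03)^0.400 = 741 K; PV^γ = const ⇒ P₂ = 2280 kPa.
ΔU = nCvΔT = 4.13×20.8×(741−424) = 27200 J.
Q = 0 for an adiabatic process, so W = −ΔU = -27200 J.
Work done on the gas = −W_by = 27200 J.

27200 J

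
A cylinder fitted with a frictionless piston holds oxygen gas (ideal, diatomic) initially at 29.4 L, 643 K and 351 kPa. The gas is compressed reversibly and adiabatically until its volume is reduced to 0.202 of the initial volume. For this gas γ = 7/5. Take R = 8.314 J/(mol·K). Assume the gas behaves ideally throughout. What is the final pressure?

Adiabatic: TV^(γ−1) = const ⇒ T₂ = 643×(4.95)^0.400 = 1220 K; PV^γ = const ⇒ P₂ = 3290 kPa.

3290 kPa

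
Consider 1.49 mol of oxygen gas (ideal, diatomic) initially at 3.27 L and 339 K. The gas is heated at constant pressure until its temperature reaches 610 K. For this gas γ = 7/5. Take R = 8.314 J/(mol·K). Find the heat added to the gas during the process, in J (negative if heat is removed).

P₁ = nRT₁/V₁ = 1.49×8.314×339/3.27 = 1280 kPa.
Isobaric: P stays 1280 kPa; V/T = const ⇒ T₂ = 610 K, V₂ = 5.88 L.
W = PΔV = 1280×(5.88−3.27) kPa·L = 3360 J.
ΔU = nCvΔT = 1.49×20.8×(610−339) = 8390 J.
Q = ΔU + W = nCpΔT = 11700 J.

11700 J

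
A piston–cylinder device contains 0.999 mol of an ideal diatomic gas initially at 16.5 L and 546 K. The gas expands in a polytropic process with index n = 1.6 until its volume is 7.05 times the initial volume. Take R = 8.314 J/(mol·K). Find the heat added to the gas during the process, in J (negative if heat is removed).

P₁ = nRT₁/V₁ = 0.999×8.314×546/16.5 = 275 kPa.
Polytropic n=1.6: T₂ = T₁(V₁/V₂)^(n−1) = 546×(0.142)^0.60 = 169 K; P₂ = P₁(V₁/V₂)^n = 12.1 kPa.
W = (P₁V₁−P₂V₂)/(n−1) = (275×16.5−12.1×116)/0.60 = 5220 J.
ΔU = nCvΔT = 0.999×20.8×(169−546) = -7820 J.
Q = ΔU + W = -2610 J.

-2610 J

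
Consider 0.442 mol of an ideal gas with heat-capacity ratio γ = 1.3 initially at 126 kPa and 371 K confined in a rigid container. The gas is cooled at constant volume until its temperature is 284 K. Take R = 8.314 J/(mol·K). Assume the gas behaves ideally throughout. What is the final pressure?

V₁ = nRT₁/P₁ = 0.442×8.314×371/126 = 10.8 L.
Isochoric: V stays 10.8 L; P/T = const ⇒ T₂ = 284 K, P₂ = 96.5 kPa.

96.5 kPa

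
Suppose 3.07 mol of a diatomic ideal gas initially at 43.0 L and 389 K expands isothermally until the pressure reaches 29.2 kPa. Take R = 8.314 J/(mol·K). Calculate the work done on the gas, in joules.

-20500 J

P₁ = nRT₁/V₁ = 3.07×8.314×389/43.0 = 231 kPa.
Isothermal: T stays 389 K; PV = const ⇒ V₂ = 340 L, P₂ = 29.2 kPa.
W = nRT ln(V₂/V₁) = 3.07×8.314×389×ln(7.91) = 20500 J.
Work done on the gas = −W_by = -20500 J.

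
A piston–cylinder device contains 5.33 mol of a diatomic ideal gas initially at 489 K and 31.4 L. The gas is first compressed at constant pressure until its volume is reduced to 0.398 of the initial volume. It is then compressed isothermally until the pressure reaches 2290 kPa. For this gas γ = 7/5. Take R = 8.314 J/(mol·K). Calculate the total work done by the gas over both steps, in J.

P₁ = nRT₁/V₁ = 5.33×8.314×489/31.4 = 690 kPa.
Step 1 — Isobaric: P stays 690 kPa; V/T = const ⇒ T₂ = 195 K, V₂ = 12.5 L.
W = PΔV = 690×(12.5−31.4) kPa·L = -13000 J.
ΔU = nCvΔT = 5.33×20.8×(195−489) = -32600 J.
Q = ΔU + W = nCpΔT = -45700 J.
State after step 1: P = 690 kPa, V = 12.5 L, T = 195 K.
Step 2 — Isothermal: T stays 195 K; PV = const ⇒ V₂ = 3.77 L, P₂ = 2290 kPa.
ΔU = 0 (ideal gas, T constant).
W = nRT ln(V₂/V₁) = 5.33×8.314×195×ln(0.301) = -10300 J.
Q = ΔU + W = -10300 J.
Net over both steps: W = -23400 J, Q = -56000 J, ΔU = -32600 J.

-23400 J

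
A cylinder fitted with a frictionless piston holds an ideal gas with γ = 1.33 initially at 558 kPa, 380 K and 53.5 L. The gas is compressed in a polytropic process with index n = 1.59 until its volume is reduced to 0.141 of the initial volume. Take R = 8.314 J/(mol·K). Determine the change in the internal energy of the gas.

197000 J

n = P₁V₁/(RT₁) = 558×53.5/(8.314×380) = 9.45 mol.
Polytropic n=1.59: T₂ = T₁(V₁/V₂)^(n−1) = 380×(7.09)^0.59 = 1210 K; P₂ = P₁(V₁/V₂)^n = 12600 kPa.
For an ideal gas ΔU = nCvΔT with Cv = R/(γ−1) = 25.2 J/(mol·K).
ΔU = 9.45×25.2×(1210−380) = 197000 J.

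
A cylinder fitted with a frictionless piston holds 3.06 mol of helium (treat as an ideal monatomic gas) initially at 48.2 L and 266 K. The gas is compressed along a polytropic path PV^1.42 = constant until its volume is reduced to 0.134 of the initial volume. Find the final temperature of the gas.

619 K

P₁ = nRT₁/V₁ = 3.06×8.314×266/48.2 = 140 kPa.
Polytropic n=1.42: T₂ = T₁(V₁/V₂)^(n−1) = 266×(7.46)^0.42 = 619 K; P₂ = P₁(V₁/V₂)^n = 2440 kPa.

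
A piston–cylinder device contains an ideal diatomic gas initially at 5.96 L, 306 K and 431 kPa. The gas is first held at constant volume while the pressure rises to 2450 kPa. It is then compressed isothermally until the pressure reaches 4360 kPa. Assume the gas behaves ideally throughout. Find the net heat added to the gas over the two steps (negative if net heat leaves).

21700 J

n = P₁V₁/(RT₁) = 431×5.96/(8.314×306) = 1.01 mol.
Step 1 — Isochoric: V stays 5.96 L; P/T = const ⇒ T₂ = 1740 K, P₂ = 2450 kPa.
W = 0 (no volume change).
ΔU = nCvΔT = 1.01×20.8×(1740−306) = 30100 J.
Q = ΔU = 30100 J.
State after step 1: P = 2450 kPa, V = 5.96 L, T = 1740 K.
Step 2 — Isothermal: T stays 1740 K; PV = const ⇒ V₂ = 3.35 L, P₂ = 4360 kPa.
ΔU = 0 (ideal gas, T constant).
W = nRT ln(V₂/V₁) = 1.01×8.314×1740×ln(0.562) = -8420 J.
Q = ΔU + W = -8420 J.
Net over both steps: W = -8420 J, Q = 21700 J, ΔU = 30100 J.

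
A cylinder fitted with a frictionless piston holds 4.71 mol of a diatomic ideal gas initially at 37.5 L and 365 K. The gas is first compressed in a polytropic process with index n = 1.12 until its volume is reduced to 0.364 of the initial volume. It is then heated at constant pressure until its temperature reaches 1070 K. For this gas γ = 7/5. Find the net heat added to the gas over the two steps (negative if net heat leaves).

79400 J

P₁ = nRT₁/V₁ = 4.71×8.314×365/37.5 = 381 kPa.
Step 1 — Polytropic n=1.12: T₂ = T₁(V₁/V₂)^(n−1) = 365×(2.75)^0.12 = 412 K; P₂ = P₁(V₁/V₂)^n = 1180 kPa.
W = (P₁V₁−P₂V₂)/(n−1) = (381×37.5−1180×13.7)/0.12 = -15400 J.
ΔU = nCvΔT = 4.71×20.8×(412−365) = 4610 J.
Q = ΔU + W = -10700 J.
State after step 1: P = 1180 kPa, V = 13.7 L, T = 412 K.
Step 2 — Isobaric: P stays 1180 kPa; V/T = const ⇒ T₂ = 1070 K, V₂ = 35.4 L.
W = PΔV = 1180×(35.4−13.7) kPa·L = 25800 J.
ΔU = nCvΔT = 4.71×20.8×(1070−412) = 64400 J.
Q = ΔU + W = nCpΔT = 90200 J.
Net over both steps: W = 10400 J, Q = 79400 J, ΔU = 69000 J.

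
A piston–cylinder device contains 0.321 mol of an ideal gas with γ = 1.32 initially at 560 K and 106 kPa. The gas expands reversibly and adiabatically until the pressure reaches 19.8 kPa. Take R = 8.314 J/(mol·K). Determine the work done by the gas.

1560 J

V₁ = nRT₁/P₁ = 0.321×8.314×560/106 = 14.1 L.
Adiabatic: T₂/T₁ = (P₂/P₁)^((γ−1)/γ) ⇒ T₂ = 560×(0.187)^0.242 = 373 K; V₂ = 50.3 L.
ΔU = nCvΔT = 0.321×26.0×(373−560) = -1560 J.
Q = 0 for an adiabatic process, so W = −ΔU = 1560 J.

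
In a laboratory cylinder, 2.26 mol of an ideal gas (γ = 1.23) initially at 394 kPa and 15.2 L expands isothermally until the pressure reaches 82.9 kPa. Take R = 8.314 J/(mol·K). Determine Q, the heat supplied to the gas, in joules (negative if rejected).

T₁ = P₁V₁/(nR) = 394×15.2/(2.26×8.314) = 319 K.
Isothermal: T stays 319 K; PV = const ⇒ V₂ = 72.2 L, P₂ = 82.9 kPa.
ΔU = 0 (ideal gas, T constant).
W = nRT ln(V₂/V₁) = 2.26×8.314×319×ln(4.75) = 9330 J.
Q = ΔU + W = 9330 J.

9330 J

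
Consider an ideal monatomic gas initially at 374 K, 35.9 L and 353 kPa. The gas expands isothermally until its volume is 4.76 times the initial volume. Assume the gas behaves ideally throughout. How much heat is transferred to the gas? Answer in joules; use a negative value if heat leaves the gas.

19800 J

n = P₁V₁/(RT₁) = 353×35.9/(8.314×374) = 4.08 mol.
Isothermal: T stays 374 K; PV = const ⇒ V₂ = 171 L, P₂ = 74.2 kPa.
ΔU = 0 (ideal gas, T constant).
W = nRT ln(V₂/V₁) = 4.08×8.314×374×ln(4.76) = 19800 J.
Q = ΔU + W = 19800 J.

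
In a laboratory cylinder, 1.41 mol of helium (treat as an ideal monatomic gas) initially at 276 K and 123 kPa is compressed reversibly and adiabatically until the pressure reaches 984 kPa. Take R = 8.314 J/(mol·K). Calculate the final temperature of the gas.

634 K

V₁ = nRT₁/P₁ = 1.41×8.314×276/123 = 26.3 L.
Adiabatic: T₂/T₁ = (P₂/P₁)^((γ−1)/γ) ⇒ T₂ = 276×(8.00)^0.400 = 634 K; V₂ = 7.55 L.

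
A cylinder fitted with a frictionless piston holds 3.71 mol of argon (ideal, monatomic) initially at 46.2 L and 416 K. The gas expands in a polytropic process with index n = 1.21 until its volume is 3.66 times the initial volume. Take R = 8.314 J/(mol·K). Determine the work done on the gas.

P₁ = nRT₁/V₁ = 3.71×8.314×416/46.2 = 278 kPa.
Polytropic n=1.21: T₂ = T₁(V₁/V₂)^(n−1) = 416×(0.273)^0.21 = 317 K; P₂ = P₁(V₁/V₂)^n = 57.8 kPa.
W = (P₁V₁−P₂V₂)/(n−1) = (278×46.2−57.8×169)/0.21 = 14600 J.
Work done on the gas = −W_by = -14600 J.

-14600 J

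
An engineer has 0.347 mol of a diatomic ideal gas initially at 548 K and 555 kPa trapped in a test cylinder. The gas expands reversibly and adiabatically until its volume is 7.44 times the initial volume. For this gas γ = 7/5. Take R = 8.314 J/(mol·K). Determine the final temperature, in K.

246 K

V₁ = nRT₁/P₁ = 0.347×8.314×548/555 = 2.85 L.
Adiabatic: TV^(γ−1) = const ⇒ T₂ = 548×(0.134)^0.400 = 246 K; PV^γ = const ⇒ P₂ = 33.4 kPa.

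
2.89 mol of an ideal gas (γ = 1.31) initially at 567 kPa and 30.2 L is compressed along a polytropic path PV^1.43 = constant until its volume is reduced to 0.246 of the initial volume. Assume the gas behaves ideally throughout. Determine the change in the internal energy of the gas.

45700 J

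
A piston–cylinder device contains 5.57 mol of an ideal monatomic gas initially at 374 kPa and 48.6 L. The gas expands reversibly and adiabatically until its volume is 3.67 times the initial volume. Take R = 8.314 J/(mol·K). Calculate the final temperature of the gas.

165 K

T₁ = P₁V₁/(nR) = 374×48.6/(5.57×8.314) = 393 K.
Adiabatic: TV^(γ−1) = const ⇒ T₂ = 393×(0.272)^0.667 = 165 K; PV^γ = const ⇒ P₂ = 42.8 kPa.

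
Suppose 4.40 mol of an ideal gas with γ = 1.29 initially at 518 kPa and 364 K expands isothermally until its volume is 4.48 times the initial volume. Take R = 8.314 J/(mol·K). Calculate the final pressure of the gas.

116 kPa

V₁ = nRT₁/P₁ = 4.40×8.314×364/518 = 25.7 L.
Isothermal: T stays 364 K; PV = const ⇒ V₂ = 115 L, P₂ = 116 kPa.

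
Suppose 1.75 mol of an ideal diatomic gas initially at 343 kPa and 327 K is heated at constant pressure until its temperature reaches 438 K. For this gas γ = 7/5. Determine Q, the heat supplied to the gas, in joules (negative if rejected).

5650 J

V₁ = nRT₁/P₁ = 1.75×8.314×327/343 = 13.9 L.
Isobaric: P stays 343 kPa; V/T = const ⇒ T₂ = 438 K, V₂ = 18.6 L.
W = PΔV = 343×(18.6−13.9) kPa·L = 1610 J.
ΔU = nCvΔT = 1.75×20.8×(438−327) = 4040 J.
Q = ΔU + W = nCpΔT = 5650 J.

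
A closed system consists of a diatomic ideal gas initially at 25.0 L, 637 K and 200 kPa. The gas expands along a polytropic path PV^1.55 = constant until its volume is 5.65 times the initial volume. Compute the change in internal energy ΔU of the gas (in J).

n = P₁V₁/(RT₁) = 200×25.0/(8.314×637) = 0.944 mol.
Polytropic n=1.55: T₂ = T₁(V₁/V₂)^(n−1) = 637×(0.177)^0.55 = 246 K; P₂ = P₁(V₁/V₂)^n = 13.7 kPa.
For an ideal gas ΔU = nCvΔT with Cv = (5/2)R = 20.8 J/(mol·K).
ΔU = 0.944×20.8×(246−637) = -7680 J.

-7680 J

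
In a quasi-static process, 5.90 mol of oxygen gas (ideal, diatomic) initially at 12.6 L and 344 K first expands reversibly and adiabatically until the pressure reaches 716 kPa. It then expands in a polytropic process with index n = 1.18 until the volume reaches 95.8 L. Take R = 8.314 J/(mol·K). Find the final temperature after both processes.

P₁ = nRT₁/V₁ = 5.90×8.314×344/12.6 = 1340 kPa.
Step 1 — Adiabatic: T₂/T₁ = (P₂/P₁)^((γ−1)/γ) ⇒ T₂ = 344×(0.535)^0.286 = 288 K; V₂ = 19.7 L.
ΔU = nCvΔT = 5.90×20.8×(288−344) = -6910 J.
Q = 0 for an adiabatic process, so W = −ΔU = 6910 J.
State after step 1: P = 716 kPa, V = 19.7 L, T = 288 K.
Step 2 — Polytropic n=1.18: T₂ = T₁(V₁/V₂)^(n−1) = 288×(0.206)^0.18 = 216 K; P₂ = P₁(V₁/V₂)^n = 111 kPa.
W = (P₁V₁−P₂V₂)/(n−1) = (716×19.7−111×95.8)/0.18 = 19400 J.
ΔU = nCvΔT = 5.90×20.8×(216−288) = -8740 J.
Q = ΔU + W = 10700 J.
Net over both steps: W = 26300 J, Q = 10700 J, ΔU = -15600 J.

216 K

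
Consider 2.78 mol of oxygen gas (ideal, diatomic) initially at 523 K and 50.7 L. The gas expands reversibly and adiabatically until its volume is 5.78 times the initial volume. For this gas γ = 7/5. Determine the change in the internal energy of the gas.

P₁ = nRT₁/V₁ = 2.78×8.314×523/50.7 = 238 kPa.
Adiabatic: TV^(γ−1) = const ⇒ T₂ = 523×(0.173)^0.400 = 259 K; PV^γ = const ⇒ P₂ = 20.4 kPa.
For an ideal gas ΔU = nCvΔT with Cv = (5/2)R = 20.8 J/(mol·K).
ΔU = 2.78×20.8×(259−523) = -15200 J.

-15200 J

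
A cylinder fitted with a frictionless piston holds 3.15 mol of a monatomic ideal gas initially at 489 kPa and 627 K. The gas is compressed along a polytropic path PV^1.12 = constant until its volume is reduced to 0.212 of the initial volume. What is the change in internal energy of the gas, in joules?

5040 J

V₁ = nRT₁/P₁ = 3.15×8.314×627/489 = 33.6 L.
Polytropic n=1.12: T₂ = T₁(V₁/V₂)^(n−1) = 627×(4.72)^0.12 = 755 K; P₂ = P₁(V₁/V₂)^n = 2780 kPa.
For an ideal gas ΔU = nCvΔT with Cv = (3/2)R = 12.5 J/(mol·K).
ΔU = 3.15×12.5×(755−627) = 5040 J.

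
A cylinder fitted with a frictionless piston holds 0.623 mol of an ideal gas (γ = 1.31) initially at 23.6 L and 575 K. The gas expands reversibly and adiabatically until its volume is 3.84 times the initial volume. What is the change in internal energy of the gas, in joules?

-3280 J

P₁ = nRT₁/V₁ = 0.623×8.314×575/23.6 = 126 kPa.
Adiabatic: TV^(γ−1) = const ⇒ T₂ = 575×(0.260)^0.310 = 379 K; PV^γ = const ⇒ P₂ = 21.7 kPa.
For an ideal gas ΔU = nCvΔT with Cv = R/(γ−1) = 26.8 J/(mol·K).
ΔU = 0.623×26.8×(379−575) = -3280 J.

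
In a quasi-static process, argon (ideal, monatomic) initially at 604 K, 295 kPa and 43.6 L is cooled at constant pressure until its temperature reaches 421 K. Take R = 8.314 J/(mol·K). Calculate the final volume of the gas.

30.4 L

Isobaric: P stays 295 kPa; V/T = const ⇒ T₂ = 421 K, V₂ = 30.4 L.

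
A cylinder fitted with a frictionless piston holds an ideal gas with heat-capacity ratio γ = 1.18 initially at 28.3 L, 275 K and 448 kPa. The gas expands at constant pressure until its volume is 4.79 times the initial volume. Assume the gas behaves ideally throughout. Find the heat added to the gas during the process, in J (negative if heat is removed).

315000 J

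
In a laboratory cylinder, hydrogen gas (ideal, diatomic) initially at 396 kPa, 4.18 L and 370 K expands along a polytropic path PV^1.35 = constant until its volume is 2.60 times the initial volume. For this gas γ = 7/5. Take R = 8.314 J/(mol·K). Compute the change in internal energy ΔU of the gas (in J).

-1180 J

n = P₁V₁/(RT₁) = 396×4.18/(8.314×370) = 0.538 mol.
Polytropic n=1.35: T₂ = T₁(V₁/V₂)^(n−1) = 370×(0.385)^0.35 = 265 K; P₂ = P₁(V₁/V₂)^n = 109 kPa.
For an ideal gas ΔU = nCvΔT with Cv = (5/2)R = 20.8 J/(mol·K).
ΔU = 0.538×20.8×(265−370) = -1180 J.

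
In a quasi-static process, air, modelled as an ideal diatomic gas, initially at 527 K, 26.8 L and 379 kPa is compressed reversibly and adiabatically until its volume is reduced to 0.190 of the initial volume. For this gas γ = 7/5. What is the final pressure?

3880 kPa

Adiabatic: TV^(γ−1) = const ⇒ T₂ = 527×(5.26)^0.400 = 1020 K; PV^γ = const ⇒ P₂ = 3880 kPa.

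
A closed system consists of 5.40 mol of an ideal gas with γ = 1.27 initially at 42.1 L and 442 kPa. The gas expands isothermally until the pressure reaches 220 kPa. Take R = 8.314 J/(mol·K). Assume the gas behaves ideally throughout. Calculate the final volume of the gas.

84.6 L

T₁ = P₁V₁/(nR) = 442×42.1/(5.40×8.314) = 414 K.
Isothermal: T stays 414 K; PV = const ⇒ V₂ = 84.6 L, P₂ = 220 kPa.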